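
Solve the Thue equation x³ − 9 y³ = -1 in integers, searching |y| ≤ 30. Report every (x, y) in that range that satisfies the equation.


The equation is x³ - 9y³ = -1. For fixed y, x³ = 9·y³ − 1, so a solution requires the RHS to be a perfect cube.
Strategy: iterate y from -30 to 30, compute RHS = 9·y³ − 1, and check whether it is a (positive or negative) perfect cube.
Check small values of y:
  y = 0: RHS = -1 = (-1)³ ⇒ x = -1 works.
  y = 1: RHS = 8 = (2)³ ⇒ x = 2 works.
  y = -1: RHS = -10 is not a perfect cube.
  y = 2: RHS = 71 is not a perfect cube.
  y = -2: RHS = -73 is not a perfect cube.
  y = 3: RHS = 242 is not a perfect cube.
  y = -3: RHS = -244 is not a perfect cube.
Continuing the search up to |y| = 30 finds no further solutions beyond those listed.
Collected solutions: (-1, 0), (2, 1).

Solutions (with |y| ≤ 30): (-1, 0), (2, 1).


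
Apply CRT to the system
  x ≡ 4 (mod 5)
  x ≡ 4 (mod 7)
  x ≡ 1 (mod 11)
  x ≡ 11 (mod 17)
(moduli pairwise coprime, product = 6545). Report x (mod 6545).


Product of moduli M = 5 · 7 · 11 · 17 = 6545.
Merge one congruence at a time:
  Start: x ≡ 4 (mod 5).
  Combine with x ≡ 4 (mod 7); new modulus lcm = 35.
    Write x = 4 + 5·t and substitute into x ≡ 4 (mod 7): 5·t ≡ 4 − 4 = 0 (mod 7).
    The inverse of 5 mod 7 is 3 (since 5·3 = 15 = 2·7 + 1), so t ≡ 3·0 = 0 ≡ 0 (mod 7).
    Then x = 4 + 5·0 = 4, valid modulo lcm(5, 7) = 35: x ≡ 4 (mod 35).
  Combine with x ≡ 1 (mod 11); new modulus lcm = 385.
    Write x = 4 + 35·t and substitute into x ≡ 1 (mod 11): 35·t ≡ 1 − 4 = -3 (mod 11).
    Reduce coefficients mod 11: 2·t ≡ 8 (mod 11).
    The inverse of 2 mod 11 is 6 (since 2·6 = 12 = 1·11 + 1), so t ≡ 6·8 = 48 ≡ 4 (mod 11).
    Then x = 4 + 35·4 = 144, valid modulo lcm(35, 11) = 385: x ≡ 144 (mod 385).
  Combine with x ≡ 11 (mod 17); new modulus lcm = 6545.
    Write x = 144 + 385·t and substitute into x ≡ 11 (mod 17): 385·t ≡ 11 − 144 = -133 (mod 17).
    Reduce coefficients mod 17: 11·t ≡ 3 (mod 17).
    The inverse of 11 mod 17 is 14 (since 11·14 = 154 = 9·17 + 1), so t ≡ 14·3 = 42 ≡ 8 (mod 17).
    Then x = 144 + 385·8 = 3224, valid modulo lcm(385, 17) = 6545: x ≡ 3224 (mod 6545).
Verify against each original: 3224 mod 5 = 4, 3224 mod 7 = 4, 3224 mod 11 = 1, 3224 mod 17 = 11.

x ≡ 3224 (mod 6545).


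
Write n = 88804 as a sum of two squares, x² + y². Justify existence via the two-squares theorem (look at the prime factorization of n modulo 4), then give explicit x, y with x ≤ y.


Step 1: Factor n = 88804 = 2^2 · 149^2.
Step 2: Check the mod-4 condition on each prime factor: 2 = 2 (special); 149 ≡ 1 (mod 4), exponent 2.
All primes ≡ 3 (mod 4) appear to even exponent (or don't appear), so by the two-squares theorem n IS expressible as a sum of two squares.
Step 3: Build a representation. Group n = k² · m with k = 2 and m = 149 · 149 = 22201 (a product of primes ≡ 1 (mod 4)); a representation of m scales to one of n via (k·x)² + (k·y)² = k²(x² + y²). Each prime p ≡ 1 (mod 4) is itself a sum of two squares; find a² by testing p − a² for a perfect square:
  149: 149 − 1² = 148, 149 − 2² = 145, 149 − 3² = 140, 149 − 4² = 133, 149 − 5² = 124, 149 − 6² = 113, 149 − 7² = 100 = 10² ⇒ 149 = 7² + 10².
  Combine using the Brahmagupta–Fibonacci identity (a² + b²)(c² + d²) = (ac − bd)² + (ad + bc)² = (ac + bd)² + (ad − bc)²:
  149 · 149 = 22201: from (7² + 10²)(7² + 10²), take (7·7 − 10·10, 7·10 + 10·7) = (49 − 100, 70 + 70) = (-51, 140); dropping signs (only squares matter) gives (51, 140); check 51² + 140² = 2601 + 19600 = 22201 ✓.
  Scale by k = 2: (2·51, 2·140) = (102, 280).
Step 4: Order so x ≤ y and verify: 102² + 280² = 10404 + 78400 = 88804 = n. ✓

n = 88804 = 102² + 280² (one valid representation with x ≤ y).


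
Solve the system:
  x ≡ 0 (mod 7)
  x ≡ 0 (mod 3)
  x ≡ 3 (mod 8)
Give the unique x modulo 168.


Moduli 7, 3, 8 are pairwise coprime; by CRT there is a unique solution modulo M = 7 · 3 · 8 = 168.
Solve pairwise, accumulating the modulus:
  Start with x ≡ 0 (mod 7).
  Combine with x ≡ 0 (mod 3): since gcd(7, 3) = 1, we get a unique residue mod 21.
    Write x = 0 + 7·t and substitute into x ≡ 0 (mod 3): 7·t ≡ 0 − 0 = 0 (mod 3).
    Reduce coefficients mod 3: 1·t ≡ 0 (mod 3).
    So t ≡ 0 (mod 3).
    Then x = 0 + 7·0 = 0, valid modulo lcm(7, 3) = 21: x ≡ 0 (mod 21).
  Combine with x ≡ 3 (mod 8): since gcd(21, 8) = 1, we get a unique residue mod 168.
    Write x = 0 + 21·t and substitute into x ≡ 3 (mod 8): 21·t ≡ 3 − 0 = 3 (mod 8).
    Reduce coefficients mod 8: 5·t ≡ 3 (mod 8).
    The inverse of 5 mod 8 is 5 (since 5·5 = 25 = 3·8 + 1), so t ≡ 5·3 = 15 ≡ 7 (mod 8).
    Then x = 0 + 21·7 = 147, valid modulo lcm(21, 8) = 168: x ≡ 147 (mod 168).
Verify: 147 mod 7 = 0 ✓, 147 mod 3 = 0 ✓, 147 mod 8 = 3 ✓.

x ≡ 147 (mod 168).


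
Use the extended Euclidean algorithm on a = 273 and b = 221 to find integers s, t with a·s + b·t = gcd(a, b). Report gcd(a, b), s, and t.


Euclidean algorithm on (273, 221) — divide until remainder is 0:
  273 = 1 · 221 + 52
  221 = 4 · 52 + 13
  52 = 4 · 13 + 0
gcd(273, 221) = 13.
Track Bezout coefficients alongside the remainders: start with r₀ = 273 = a·1 + b·0 (s = 1, t = 0) and r₁ = 221 = a·0 + b·1 (s = 0, t = 1); each new remainder r_{k+1} = r_{k-1} − q_k·r_k inherits s_{k+1} = s_{k-1} − q_k·s_k, t_{k+1} = t_{k-1} − q_k·t_k, so r_k = a·s_k + b·t_k at every step:
  q = 1: r = 52, s = 1 − 1·0 = 1, t = 0 − 1·1 = -1  (check: 273·1 + 221·(-1) = 52)
  q = 4: r = 13, s = 0 − 4·1 = -4, t = 1 − 4·(-1) = 5  (check: 273·(-4) + 221·5 = 13)
The row with r = 13 (the gcd) gives the Bezout coefficients s = -4, t = 5.
Result: 273 · (-4) + 221 · (5) = 13.

gcd(273, 221) = 13; s = -4, t = 5 (check: 273·(-4) + 221·5 = 13).


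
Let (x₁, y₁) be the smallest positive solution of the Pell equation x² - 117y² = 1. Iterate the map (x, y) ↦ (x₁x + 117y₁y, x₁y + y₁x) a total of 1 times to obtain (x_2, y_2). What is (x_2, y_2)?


Step 1: Find the fundamental solution (x₁, y₁) of x² - 117y² = 1.
  Expand √117 as a continued fraction. a₀ = ⌊√117⌋ = 10; iterate m_{k+1} = d_k·a_k − m_k, d_{k+1} = (117 − m_{k+1}²)/d_k, a_{k+1} = ⌊(a₀ + m_{k+1})/d_{k+1}⌋ (starting m₀ = 0, d₀ = 1), with convergents p_k = a_k·p_{k-1} + p_{k-2}, q_k = a_k·q_{k-1} + q_{k-2} (p₋₁ = 1, q₋₁ = 0):
  k = 0: a₀ = 10; p₀/q₀ = 10/1; p₀² − 117·q₀² = 100 − 117 = -17.
  k = 1: m = 10, d = 17, a = ⌊(10 + 10)/17⌋ = 1; p/q = (1·10 + 1)/(1·1 + 0) = 11/1; p² − 117·q² = 121 − 117 = 4.
  k = 2: m = 7, d = 4, a = ⌊(10 + 7)/4⌋ = 4; p/q = (4·11 + 10)/(4·1 + 1) = 54/5; p² − 117·q² = 2916 − 2925 = -9.
  k = 3: m = 9, d = 9, a = ⌊(10 + 9)/9⌋ = 2; p/q = (2·54 + 11)/(2·5 + 1) = 119/11; p² − 117·q² = 14161 − 14157 = 4.
  k = 4: m = 9, d = 4, a = ⌊(10 + 9)/4⌋ = 4; p/q = (4·119 + 54)/(4·11 + 5) = 530/49; p² − 117·q² = 280900 − 280917 = -17.
  k = 5: m = 7, d = 17, a = ⌊(10 + 7)/17⌋ = 1; p/q = (1·530 + 119)/(1·49 + 11) = 649/60; p² − 117·q² = 421201 − 421200 = 1.
  The first convergent with p² − 117·q² = 1 gives the fundamental solution (x₁, y₁) = (649, 60).
Step 2: Apply the recurrence (x_{n+1}, y_{n+1}) = (x₁x_n + 117y₁y_n, x₁y_n + y₁x_n) repeatedly.
  From (x_1, y_1) = (649, 60): x_2 = 649·649 + 117·60·60 = 842401; y_2 = 649·60 + 60·649 = 77880.
Step 3: Verify x_2² - 117·y_2² = 709639444801 - 709639444800 = 1 (should be 1). ✓

(x_1, y_1) = (649, 60); (x_2, y_2) = (842401, 77880).


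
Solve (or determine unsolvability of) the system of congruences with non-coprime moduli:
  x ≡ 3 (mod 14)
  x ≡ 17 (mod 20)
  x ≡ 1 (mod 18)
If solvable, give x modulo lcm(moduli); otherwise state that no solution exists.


Moduli 14, 20, 18 are not pairwise coprime, so CRT works modulo lcm(m_i) when all pairwise compatibility conditions hold.
Pairwise compatibility: gcd(m_i, m_j) must divide a_i - a_j for every pair.
Merge one congruence at a time:
  Start: x ≡ 3 (mod 14).
  Combine with x ≡ 17 (mod 20): gcd(14, 20) = 2; 17 - 3 = 14, which IS divisible by 2, so compatible.
    Write x = 3 + 14·t and substitute into x ≡ 17 (mod 20): 14·t ≡ 17 − 3 = 14 (mod 20).
    Divide the congruence (and modulus) by g = 2: 7·t ≡ 7 (mod 10).
    The inverse of 7 mod 10 is 3 (since 7·3 = 21 = 2·10 + 1), so t ≡ 3·7 = 21 ≡ 1 (mod 10).
    Then x = 3 + 14·1 = 17, valid modulo lcm(14, 20) = 140: x ≡ 17 (mod 140).
  Combine with x ≡ 1 (mod 18): gcd(140, 18) = 2; 1 - 17 = -16, which IS divisible by 2, so compatible.
    Write x = 17 + 140·t and substitute into x ≡ 1 (mod 18): 140·t ≡ 1 − 17 = -16 (mod 18).
    Divide the congruence (and modulus) by g = 2: 70·t ≡ -8 (mod 9).
    Reduce coefficients mod 9: 7·t ≡ 1 (mod 9).
    The inverse of 7 mod 9 is 4 (since 7·4 = 28 = 3·9 + 1), so t ≡ 4·1 = 4 ≡ 4 (mod 9).
    Then x = 17 + 140·4 = 577, valid modulo lcm(140, 18) = 1260: x ≡ 577 (mod 1260).
Verify: 577 mod 14 = 3, 577 mod 20 = 17, 577 mod 18 = 1.

x ≡ 577 (mod 1260).


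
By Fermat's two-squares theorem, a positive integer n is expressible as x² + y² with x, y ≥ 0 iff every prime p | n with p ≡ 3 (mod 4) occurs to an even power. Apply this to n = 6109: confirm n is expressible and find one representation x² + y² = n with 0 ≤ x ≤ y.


Step 1: Factor n = 6109 = 41 · 149.
Step 2: Check the mod-4 condition on each prime factor: 41 ≡ 1 (mod 4), exponent 1; 149 ≡ 1 (mod 4), exponent 1.
All primes ≡ 3 (mod 4) appear to even exponent (or don't appear), so by the two-squares theorem n IS expressible as a sum of two squares.
Step 3: Build a representation. Here n = 41 · 149 is a product of primes ≡ 1 (mod 4). Each prime p ≡ 1 (mod 4) is itself a sum of two squares; find a² by testing p − a² for a perfect square:
  41: 41 − 1² = 40, 41 − 2² = 37, 41 − 3² = 32, 41 − 4² = 25 = 5² ⇒ 41 = 4² + 5².
  149: 149 − 1² = 148, 149 − 2² = 145, 149 − 3² = 140, 149 − 4² = 133, 149 − 5² = 124, 149 − 6² = 113, 149 − 7² = 100 = 10² ⇒ 149 = 7² + 10².
  Combine using the Brahmagupta–Fibonacci identity (a² + b²)(c² + d²) = (ac − bd)² + (ad + bc)² = (ac + bd)² + (ad − bc)²:
  41 · 149 = 6109: from (4² + 5²)(7² + 10²), take (4·7 − 5·10, 4·10 + 5·7) = (28 − 50, 40 + 35) = (-22, 75); dropping signs (only squares matter) gives (22, 75); check 22² + 75² = 484 + 5625 = 6109 ✓.
Step 4: Order so x ≤ y and verify: 22² + 75² = 484 + 5625 = 6109 = n. ✓

n = 6109 = 22² + 75² (one valid representation with x ≤ y).


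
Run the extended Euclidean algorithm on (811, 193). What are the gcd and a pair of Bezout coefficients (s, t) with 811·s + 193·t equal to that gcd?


Euclidean algorithm on (811, 193) — divide until remainder is 0:
  811 = 4 · 193 + 39
  193 = 4 · 39 + 37
  39 = 1 · 37 + 2
  37 = 18 · 2 + 1
  2 = 2 · 1 + 0
gcd(811, 193) = 1.
Track Bezout coefficients alongside the remainders: start with r₀ = 811 = a·1 + b·0 (s = 1, t = 0) and r₁ = 193 = a·0 + b·1 (s = 0, t = 1); each new remainder r_{k+1} = r_{k-1} − q_k·r_k inherits s_{k+1} = s_{k-1} − q_k·s_k, t_{k+1} = t_{k-1} − q_k·t_k, so r_k = a·s_k + b·t_k at every step:
  q = 4: r = 39, s = 1 − 4·0 = 1, t = 0 − 4·1 = -4  (check: 811·1 + 193·(-4) = 39)
  q = 4: r = 37, s = 0 − 4·1 = -4, t = 1 − 4·(-4) = 17  (check: 811·(-4) + 193·17 = 37)
  q = 1: r = 2, s = 1 − 1·(-4) = 5, t = -4 − 1·17 = -21  (check: 811·5 + 193·(-21) = 2)
  q = 18: r = 1, s = -4 − 18·5 = -94, t = 17 − 18·(-21) = 395  (check: 811·(-94) + 193·395 = 1)
The row with r = 1 (the gcd) gives the Bezout coefficients s = -94, t = 395.
Result: 811 · (-94) + 193 · (395) = 1.

gcd(811, 193) = 1; s = -94, t = 395 (check: 811·(-94) + 193·395 = 1).


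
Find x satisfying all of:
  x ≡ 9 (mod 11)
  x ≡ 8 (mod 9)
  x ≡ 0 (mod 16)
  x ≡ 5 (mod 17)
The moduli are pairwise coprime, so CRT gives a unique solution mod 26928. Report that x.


Product of moduli M = 11 · 9 · 16 · 17 = 26928.
Merge one congruence at a time:
  Start: x ≡ 9 (mod 11).
  Combine with x ≡ 8 (mod 9); new modulus lcm = 99.
    Write x = 9 + 11·t and substitute into x ≡ 8 (mod 9): 11·t ≡ 8 − 9 = -1 (mod 9).
    Reduce coefficients mod 9: 2·t ≡ 8 (mod 9).
    The inverse of 2 mod 9 is 5 (since 2·5 = 10 = 1·9 + 1), so t ≡ 5·8 = 40 ≡ 4 (mod 9).
    Then x = 9 + 11·4 = 53, valid modulo lcm(11, 9) = 99: x ≡ 53 (mod 99).
  Combine with x ≡ 0 (mod 16); new modulus lcm = 1584.
    Write x = 53 + 99·t and substitute into x ≡ 0 (mod 16): 99·t ≡ 0 − 53 = -53 (mod 16).
    Reduce coefficients mod 16: 3·t ≡ 11 (mod 16).
    The inverse of 3 mod 16 is 11 (since 3·11 = 33 = 2·16 + 1), so t ≡ 11·11 = 121 ≡ 9 (mod 16).
    Then x = 53 + 99·9 = 944, valid modulo lcm(99, 16) = 1584: x ≡ 944 (mod 1584).
  Combine with x ≡ 5 (mod 17); new modulus lcm = 26928.
    Write x = 944 + 1584·t and substitute into x ≡ 5 (mod 17): 1584·t ≡ 5 − 944 = -939 (mod 17).
    Reduce coefficients mod 17: 3·t ≡ 13 (mod 17).
    The inverse of 3 mod 17 is 6 (since 3·6 = 18 = 1·17 + 1), so t ≡ 6·13 = 78 ≡ 10 (mod 17).
    Then x = 944 + 1584·10 = 16784, valid modulo lcm(1584, 17) = 26928: x ≡ 16784 (mod 26928).
Verify against each original: 16784 mod 11 = 9, 16784 mod 9 = 8, 16784 mod 16 = 0, 16784 mod 17 = 5.

x ≡ 16784 (mod 26928).


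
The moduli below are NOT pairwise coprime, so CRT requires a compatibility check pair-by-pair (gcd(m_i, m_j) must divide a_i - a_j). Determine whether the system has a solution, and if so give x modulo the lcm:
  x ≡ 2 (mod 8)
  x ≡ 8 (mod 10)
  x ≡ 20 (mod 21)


Moduli 8, 10, 21 are not pairwise coprime, so CRT works modulo lcm(m_i) when all pairwise compatibility conditions hold.
Pairwise compatibility: gcd(m_i, m_j) must divide a_i - a_j for every pair.
Merge one congruence at a time:
  Start: x ≡ 2 (mod 8).
  Combine with x ≡ 8 (mod 10): gcd(8, 10) = 2; 8 - 2 = 6, which IS divisible by 2, so compatible.
    Write x = 2 + 8·t and substitute into x ≡ 8 (mod 10): 8·t ≡ 8 − 2 = 6 (mod 10).
    Divide the congruence (and modulus) by g = 2: 4·t ≡ 3 (mod 5).
    The inverse of 4 mod 5 is 4 (since 4·4 = 16 = 3·5 + 1), so t ≡ 4·3 = 12 ≡ 2 (mod 5).
    Then x = 2 + 8·2 = 18, valid modulo lcm(8, 10) = 40: x ≡ 18 (mod 40).
  Combine with x ≡ 20 (mod 21): gcd(40, 21) = 1; 20 - 18 = 2, which IS divisible by 1, so compatible.
    Write x = 18 + 40·t and substitute into x ≡ 20 (mod 21): 40·t ≡ 20 − 18 = 2 (mod 21).
    Reduce coefficients mod 21: 19·t ≡ 2 (mod 21).
    The inverse of 19 mod 21 is 10 (since 19·10 = 190 = 9·21 + 1), so t ≡ 10·2 = 20 ≡ 20 (mod 21).
    Then x = 18 + 40·20 = 818, valid modulo lcm(40, 21) = 840: x ≡ 818 (mod 840).
Verify: 818 mod 8 = 2, 818 mod 10 = 8, 818 mod 21 = 20.

x ≡ 818 (mod 840).


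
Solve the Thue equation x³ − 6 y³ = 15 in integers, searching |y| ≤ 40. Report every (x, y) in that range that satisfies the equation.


The equation is x³ - 6y³ = 15. For fixed y, x³ = 6·y³ + 15, so a solution requires the RHS to be a perfect cube.
Strategy: iterate y from -40 to 40, compute RHS = 6·y³ + 15, and check whether it is a (positive or negative) perfect cube.
Check small values of y:
  y = 0: RHS = 15 is not a perfect cube.
  y = 1: RHS = 21 is not a perfect cube.
  y = -1: RHS = 9 is not a perfect cube.
  y = 2: RHS = 63 is not a perfect cube.
  y = -2: RHS = -33 is not a perfect cube.
  y = 3: RHS = 177 is not a perfect cube.
  y = -3: RHS = -147 is not a perfect cube.
Continuing the search up to |y| = 40 finds no solutions either.
No (x, y) in the scanned range satisfies the equation.

No integer solutions with |y| ≤ 40.


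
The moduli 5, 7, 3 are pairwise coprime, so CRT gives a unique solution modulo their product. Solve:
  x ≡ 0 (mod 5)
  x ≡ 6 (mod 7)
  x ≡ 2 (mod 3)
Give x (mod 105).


Moduli 5, 7, 3 are pairwise coprime; by CRT there is a unique solution modulo M = 5 · 7 · 3 = 105.
Solve pairwise, accumulating the modulus:
  Start with x ≡ 0 (mod 5).
  Combine with x ≡ 6 (mod 7): since gcd(5, 7) = 1, we get a unique residue mod 35.
    Write x = 0 + 5·t and substitute into x ≡ 6 (mod 7): 5·t ≡ 6 − 0 = 6 (mod 7).
    The inverse of 5 mod 7 is 3 (since 5·3 = 15 = 2·7 + 1), so t ≡ 3·6 = 18 ≡ 4 (mod 7).
    Then x = 0 + 5·4 = 20, valid modulo lcm(5, 7) = 35: x ≡ 20 (mod 35).
  Combine with x ≡ 2 (mod 3): since gcd(35, 3) = 1, we get a unique residue mod 105.
    Write x = 20 + 35·t and substitute into x ≡ 2 (mod 3): 35·t ≡ 2 − 20 = -18 (mod 3).
    Reduce coefficients mod 3: 2·t ≡ 0 (mod 3).
    The inverse of 2 mod 3 is 2 (since 2·2 = 4 = 1·3 + 1), so t ≡ 2·0 = 0 ≡ 0 (mod 3).
    Then x = 20 + 35·0 = 20, valid modulo lcm(35, 3) = 105: x ≡ 20 (mod 105).
Verify: 20 mod 5 = 0 ✓, 20 mod 7 = 6 ✓, 20 mod 3 = 2 ✓.

x ≡ 20 (mod 105).


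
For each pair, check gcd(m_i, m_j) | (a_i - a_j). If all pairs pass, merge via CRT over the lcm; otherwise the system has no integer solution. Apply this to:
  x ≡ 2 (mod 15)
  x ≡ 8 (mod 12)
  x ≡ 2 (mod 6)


Moduli 15, 12, 6 are not pairwise coprime, so CRT works modulo lcm(m_i) when all pairwise compatibility conditions hold.
Pairwise compatibility: gcd(m_i, m_j) must divide a_i - a_j for every pair.
Merge one congruence at a time:
  Start: x ≡ 2 (mod 15).
  Combine with x ≡ 8 (mod 12): gcd(15, 12) = 3; 8 - 2 = 6, which IS divisible by 3, so compatible.
    Write x = 2 + 15·t and substitute into x ≡ 8 (mod 12): 15·t ≡ 8 − 2 = 6 (mod 12).
    Divide the congruence (and modulus) by g = 3: 5·t ≡ 2 (mod 4).
    Reduce coefficients mod 4: 1·t ≡ 2 (mod 4).
    So t ≡ 2 (mod 4).
    Then x = 2 + 15·2 = 32, valid modulo lcm(15, 12) = 60: x ≡ 32 (mod 60).
  Combine with x ≡ 2 (mod 6): gcd(60, 6) = 6; 2 - 32 = -30, which IS divisible by 6, so compatible.
    Write x = 32 + 60·t and substitute into x ≡ 2 (mod 6): 60·t ≡ 2 − 32 = -30 (mod 6).
    Divide the congruence (and modulus) by g = 6: 10·t ≡ -5 (mod 1).
    Modulo 1 every t works; take t = 0.
    Then x = 32 + 60·0 = 32, valid modulo lcm(60, 6) = 60: x ≡ 32 (mod 60).
Verify: 32 mod 15 = 2, 32 mod 12 = 8, 32 mod 6 = 2.

x ≡ 32 (mod 60).


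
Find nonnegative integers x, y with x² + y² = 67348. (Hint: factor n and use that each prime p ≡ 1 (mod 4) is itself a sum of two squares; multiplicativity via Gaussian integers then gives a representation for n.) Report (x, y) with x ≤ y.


Step 1: Factor n = 67348 = 2^2 · 113 · 149.
Step 2: Check the mod-4 condition on each prime factor: 2 = 2 (special); 113 ≡ 1 (mod 4), exponent 1; 149 ≡ 1 (mod 4), exponent 1.
All primes ≡ 3 (mod 4) appear to even exponent (or don't appear), so by the two-squares theorem n IS expressible as a sum of two squares.
Step 3: Build a representation. Group n = k² · m with k = 2 and m = 113 · 149 = 16837 (a product of primes ≡ 1 (mod 4)); a representation of m scales to one of n via (k·x)² + (k·y)² = k²(x² + y²). Each prime p ≡ 1 (mod 4) is itself a sum of two squares; find a² by testing p − a² for a perfect square:
  113: 113 − 1² = 112, 113 − 2² = 109, 113 − 3² = 104, 113 − 4² = 97, 113 − 5² = 88, 113 − 6² = 77, 113 − 7² = 64 = 8² ⇒ 113 = 7² + 8².
  149: 149 − 1² = 148, 149 − 2² = 145, 149 − 3² = 140, 149 − 4² = 133, 149 − 5² = 124, 149 − 6² = 113, 149 − 7² = 100 = 10² ⇒ 149 = 7² + 10².
  Combine using the Brahmagupta–Fibonacci identity (a² + b²)(c² + d²) = (ac − bd)² + (ad + bc)² = (ac + bd)² + (ad − bc)²:
  113 · 149 = 16837: from (7² + 8²)(7² + 10²), take (7·7 − 8·10, 7·10 + 8·7) = (49 − 80, 70 + 56) = (-31, 126); dropping signs (only squares matter) gives (31, 126); check 31² + 126² = 961 + 15876 = 16837 ✓.
  Scale by k = 2: (2·31, 2·126) = (62, 252).
Step 4: Order so x ≤ y and verify: 62² + 252² = 3844 + 63504 = 67348 = n. ✓

n = 67348 = 62² + 252² (one valid representation with x ≤ y).


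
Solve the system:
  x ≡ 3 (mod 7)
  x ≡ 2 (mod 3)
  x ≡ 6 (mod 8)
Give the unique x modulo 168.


Moduli 7, 3, 8 are pairwise coprime; by CRT there is a unique solution modulo M = 7 · 3 · 8 = 168.
Solve pairwise, accumulating the modulus:
  Start with x ≡ 3 (mod 7).
  Combine with x ≡ 2 (mod 3): since gcd(7, 3) = 1, we get a unique residue mod 21.
    Write x = 3 + 7·t and substitute into x ≡ 2 (mod 3): 7·t ≡ 2 − 3 = -1 (mod 3).
    Reduce coefficients mod 3: 1·t ≡ 2 (mod 3).
    So t ≡ 2 (mod 3).
    Then x = 3 + 7·2 = 17, valid modulo lcm(7, 3) = 21: x ≡ 17 (mod 21).
  Combine with x ≡ 6 (mod 8): since gcd(21, 8) = 1, we get a unique residue mod 168.
    Write x = 17 + 21·t and substitute into x ≡ 6 (mod 8): 21·t ≡ 6 − 17 = -11 (mod 8).
    Reduce coefficients mod 8: 5·t ≡ 5 (mod 8).
    The inverse of 5 mod 8 is 5 (since 5·5 = 25 = 3·8 + 1), so t ≡ 5·5 = 25 ≡ 1 (mod 8).
    Then x = 17 + 21·1 = 38, valid modulo lcm(21, 8) = 168: x ≡ 38 (mod 168).
Verify: 38 mod 7 = 3 ✓, 38 mod 3 = 2 ✓, 38 mod 8 = 6 ✓.

x ≡ 38 (mod 168).


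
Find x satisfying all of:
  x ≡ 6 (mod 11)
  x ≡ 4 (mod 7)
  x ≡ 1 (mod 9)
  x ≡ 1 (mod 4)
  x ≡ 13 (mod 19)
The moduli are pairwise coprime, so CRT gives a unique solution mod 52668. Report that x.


Product of moduli M = 11 · 7 · 9 · 4 · 19 = 52668.
Merge one congruence at a time:
  Start: x ≡ 6 (mod 11).
  Combine with x ≡ 4 (mod 7); new modulus lcm = 77.
    Write x = 6 + 11·t and substitute into x ≡ 4 (mod 7): 11·t ≡ 4 − 6 = -2 (mod 7).
    Reduce coefficients mod 7: 4·t ≡ 5 (mod 7).
    The inverse of 4 mod 7 is 2 (since 4·2 = 8 = 1·7 + 1), so t ≡ 2·5 = 10 ≡ 3 (mod 7).
    Then x = 6 + 11·3 = 39, valid modulo lcm(11, 7) = 77: x ≡ 39 (mod 77).
  Combine with x ≡ 1 (mod 9); new modulus lcm = 693.
    Write x = 39 + 77·t and substitute into x ≡ 1 (mod 9): 77·t ≡ 1 − 39 = -38 (mod 9).
    Reduce coefficients mod 9: 5·t ≡ 7 (mod 9).
    The inverse of 5 mod 9 is 2 (since 5·2 = 10 = 1·9 + 1), so t ≡ 2·7 = 14 ≡ 5 (mod 9).
    Then x = 39 + 77·5 = 424, valid modulo lcm(77, 9) = 693: x ≡ 424 (mod 693).
  Combine with x ≡ 1 (mod 4); new modulus lcm = 2772.
    Write x = 424 + 693·t and substitute into x ≡ 1 (mod 4): 693·t ≡ 1 − 424 = -423 (mod 4).
    Reduce coefficients mod 4: 1·t ≡ 1 (mod 4).
    So t ≡ 1 (mod 4).
    Then x = 424 + 693·1 = 1117, valid modulo lcm(693, 4) = 2772: x ≡ 1117 (mod 2772).
  Combine with x ≡ 13 (mod 19); new modulus lcm = 52668.
    Write x = 1117 + 2772·t and substitute into x ≡ 13 (mod 19): 2772·t ≡ 13 − 1117 = -1104 (mod 19).
    Reduce coefficients mod 19: 17·t ≡ 17 (mod 19).
    The inverse of 17 mod 19 is 9 (since 17·9 = 153 = 8·19 + 1), so t ≡ 9·17 = 153 ≡ 1 (mod 19).
    Then x = 1117 + 2772·1 = 3889, valid modulo lcm(2772, 19) = 52668: x ≡ 3889 (mod 52668).
Verify against each original: 3889 mod 11 = 6, 3889 mod 7 = 4, 3889 mod 9 = 1, 3889 mod 4 = 1, 3889 mod 19 = 13.

x ≡ 3889 (mod 52668).


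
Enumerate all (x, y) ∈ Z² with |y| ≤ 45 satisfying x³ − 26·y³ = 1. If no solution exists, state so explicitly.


The equation is x³ - 26y³ = 1. For fixed y, x³ = 26·y³ + 1, so a solution requires the RHS to be a perfect cube.
Strategy: iterate y from -45 to 45, compute RHS = 26·y³ + 1, and check whether it is a (positive or negative) perfect cube.
Check small values of y:
  y = 0: RHS = 1 = (1)³ ⇒ x = 1 works.
  y = 1: RHS = 27 = (3)³ ⇒ x = 3 works.
  y = -1: RHS = -25 is not a perfect cube.
  y = 2: RHS = 209 is not a perfect cube.
  y = -2: RHS = -207 is not a perfect cube.
  y = 3: RHS = 703 is not a perfect cube.
  y = -3: RHS = -701 is not a perfect cube.
Continuing the search up to |y| = 45 finds no further solutions beyond those listed.
Collected solutions: (1, 0), (3, 1).

Solutions (with |y| ≤ 45): (1, 0), (3, 1).


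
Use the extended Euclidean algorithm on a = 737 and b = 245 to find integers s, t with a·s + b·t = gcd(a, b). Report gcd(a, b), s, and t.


Euclidean algorithm on (737, 245) — divide until remainder is 0:
  737 = 3 · 245 + 2
  245 = 122 · 2 + 1
  2 = 2 · 1 + 0
gcd(737, 245) = 1.
Track Bezout coefficients alongside the remainders: start with r₀ = 737 = a·1 + b·0 (s = 1, t = 0) and r₁ = 245 = a·0 + b·1 (s = 0, t = 1); each new remainder r_{k+1} = r_{k-1} − q_k·r_k inherits s_{k+1} = s_{k-1} − q_k·s_k, t_{k+1} = t_{k-1} − q_k·t_k, so r_k = a·s_k + b·t_k at every step:
  q = 3: r = 2, s = 1 − 3·0 = 1, t = 0 − 3·1 = -3  (check: 737·1 + 245·(-3) = 2)
  q = 122: r = 1, s = 0 − 122·1 = -122, t = 1 − 122·(-3) = 367  (check: 737·(-122) + 245·367 = 1)
The row with r = 1 (the gcd) gives the Bezout coefficients s = -122, t = 367.
Result: 737 · (-122) + 245 · (367) = 1.

gcd(737, 245) = 1; s = -122, t = 367 (check: 737·(-122) + 245·367 = 1).


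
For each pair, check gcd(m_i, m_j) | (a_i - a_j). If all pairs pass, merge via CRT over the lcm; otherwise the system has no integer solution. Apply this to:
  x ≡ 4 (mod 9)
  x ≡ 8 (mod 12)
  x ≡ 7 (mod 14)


Moduli 9, 12, 14 are not pairwise coprime, so CRT works modulo lcm(m_i) when all pairwise compatibility conditions hold.
Pairwise compatibility: gcd(m_i, m_j) must divide a_i - a_j for every pair.
Merge one congruence at a time:
  Start: x ≡ 4 (mod 9).
  Combine with x ≡ 8 (mod 12): gcd(9, 12) = 3, and 8 - 4 = 4 is NOT divisible by 3.
    ⇒ system is inconsistent (no integer solution).

No solution (the system is inconsistent).


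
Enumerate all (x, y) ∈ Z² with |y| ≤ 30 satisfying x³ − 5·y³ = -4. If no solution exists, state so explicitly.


The equation is x³ - 5y³ = -4. For fixed y, x³ = 5·y³ − 4, so a solution requires the RHS to be a perfect cube.
Strategy: iterate y from -30 to 30, compute RHS = 5·y³ − 4, and check whether it is a (positive or negative) perfect cube.
Check small values of y:
  y = 0: RHS = -4 is not a perfect cube.
  y = 1: RHS = 1 = (1)³ ⇒ x = 1 works.
  y = -1: RHS = -9 is not a perfect cube.
  y = 2: RHS = 36 is not a perfect cube.
  y = -2: RHS = -44 is not a perfect cube.
  y = 3: RHS = 131 is not a perfect cube.
  y = -3: RHS = -139 is not a perfect cube.
Continuing the search up to |y| = 30 finds no further solutions beyond those listed.
Collected solutions: (1, 1).

Solutions (with |y| ≤ 30): (1, 1).


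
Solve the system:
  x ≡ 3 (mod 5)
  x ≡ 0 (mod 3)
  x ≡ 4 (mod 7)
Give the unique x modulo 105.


Moduli 5, 3, 7 are pairwise coprime; by CRT there is a unique solution modulo M = 5 · 3 · 7 = 105.
Solve pairwise, accumulating the modulus:
  Start with x ≡ 3 (mod 5).
  Combine with x ≡ 0 (mod 3): since gcd(5, 3) = 1, we get a unique residue mod 15.
    Write x = 3 + 5·t and substitute into x ≡ 0 (mod 3): 5·t ≡ 0 − 3 = -3 (mod 3).
    Reduce coefficients mod 3: 2·t ≡ 0 (mod 3).
    The inverse of 2 mod 3 is 2 (since 2·2 = 4 = 1·3 + 1), so t ≡ 2·0 = 0 ≡ 0 (mod 3).
    Then x = 3 + 5·0 = 3, valid modulo lcm(5, 3) = 15: x ≡ 3 (mod 15).
  Combine with x ≡ 4 (mod 7): since gcd(15, 7) = 1, we get a unique residue mod 105.
    Write x = 3 + 15·t and substitute into x ≡ 4 (mod 7): 15·t ≡ 4 − 3 = 1 (mod 7).
    Reduce coefficients mod 7: 1·t ≡ 1 (mod 7).
    So t ≡ 1 (mod 7).
    Then x = 3 + 15·1 = 18, valid modulo lcm(15, 7) = 105: x ≡ 18 (mod 105).
Verify: 18 mod 5 = 3 ✓, 18 mod 3 = 0 ✓, 18 mod 7 = 4 ✓.

x ≡ 18 (mod 105).


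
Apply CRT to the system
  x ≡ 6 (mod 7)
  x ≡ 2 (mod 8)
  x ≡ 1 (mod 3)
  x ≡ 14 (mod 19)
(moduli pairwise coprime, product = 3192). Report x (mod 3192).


Product of moduli M = 7 · 8 · 3 · 19 = 3192.
Merge one congruence at a time:
  Start: x ≡ 6 (mod 7).
  Combine with x ≡ 2 (mod 8); new modulus lcm = 56.
    Write x = 6 + 7·t and substitute into x ≡ 2 (mod 8): 7·t ≡ 2 − 6 = -4 (mod 8).
    Reduce coefficients mod 8: 7·t ≡ 4 (mod 8).
    The inverse of 7 mod 8 is 7 (since 7·7 = 49 = 6·8 + 1), so t ≡ 7·4 = 28 ≡ 4 (mod 8).
    Then x = 6 + 7·4 = 34, valid modulo lcm(7, 8) = 56: x ≡ 34 (mod 56).
  Combine with x ≡ 1 (mod 3); new modulus lcm = 168.
    Write x = 34 + 56·t and substitute into x ≡ 1 (mod 3): 56·t ≡ 1 − 34 = -33 (mod 3).
    Reduce coefficients mod 3: 2·t ≡ 0 (mod 3).
    The inverse of 2 mod 3 is 2 (since 2·2 = 4 = 1·3 + 1), so t ≡ 2·0 = 0 ≡ 0 (mod 3).
    Then x = 34 + 56·0 = 34, valid modulo lcm(56, 3) = 168: x ≡ 34 (mod 168).
  Combine with x ≡ 14 (mod 19); new modulus lcm = 3192.
    Write x = 34 + 168·t and substitute into x ≡ 14 (mod 19): 168·t ≡ 14 − 34 = -20 (mod 19).
    Reduce coefficients mod 19: 16·t ≡ 18 (mod 19).
    The inverse of 16 mod 19 is 6 (since 16·6 = 96 = 5·19 + 1), so t ≡ 6·18 = 108 ≡ 13 (mod 19).
    Then x = 34 + 168·13 = 2218, valid modulo lcm(168, 19) = 3192: x ≡ 2218 (mod 3192).
Verify against each original: 2218 mod 7 = 6, 2218 mod 8 = 2, 2218 mod 3 = 1, 2218 mod 19 = 14.

x ≡ 2218 (mod 3192).


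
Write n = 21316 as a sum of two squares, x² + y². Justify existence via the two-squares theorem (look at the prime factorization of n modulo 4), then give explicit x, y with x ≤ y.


Step 1: Factor n = 21316 = 2^2 · 73^2.
Step 2: Check the mod-4 condition on each prime factor: 2 = 2 (special); 73 ≡ 1 (mod 4), exponent 2.
All primes ≡ 3 (mod 4) appear to even exponent (or don't appear), so by the two-squares theorem n IS expressible as a sum of two squares.
Step 3: Build a representation. Group n = k² · m with k = 2 and m = 73 · 73 = 5329 (a product of primes ≡ 1 (mod 4)); a representation of m scales to one of n via (k·x)² + (k·y)² = k²(x² + y²). Each prime p ≡ 1 (mod 4) is itself a sum of two squares; find a² by testing p − a² for a perfect square:
  73: 73 − 1² = 72, 73 − 2² = 69, 73 − 3² = 64 = 8² ⇒ 73 = 3² + 8².
  Combine using the Brahmagupta–Fibonacci identity (a² + b²)(c² + d²) = (ac − bd)² + (ad + bc)² = (ac + bd)² + (ad − bc)²:
  73 · 73 = 5329: from (3² + 8²)(3² + 8²), take (3·3 − 8·8, 3·8 + 8·3) = (9 − 64, 24 + 24) = (-55, 48); dropping signs (only squares matter) gives (55, 48); check 55² + 48² = 3025 + 2304 = 5329 ✓.
  Scale by k = 2: (2·55, 2·48) = (110, 96).
Step 4: Order so x ≤ y and verify: 96² + 110² = 9216 + 12100 = 21316 = n. ✓

n = 21316 = 96² + 110² (one valid representation with x ≤ y).


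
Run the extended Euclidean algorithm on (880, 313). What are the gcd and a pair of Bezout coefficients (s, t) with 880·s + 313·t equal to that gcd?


Euclidean algorithm on (880, 313) — divide until remainder is 0:
  880 = 2 · 313 + 254
  313 = 1 · 254 + 59
  254 = 4 · 59 + 18
  59 = 3 · 18 + 5
  18 = 3 · 5 + 3
  5 = 1 · 3 + 2
  3 = 1 · 2 + 1
  2 = 2 · 1 + 0
gcd(880, 313) = 1.
Track Bezout coefficients alongside the remainders: start with r₀ = 880 = a·1 + b·0 (s = 1, t = 0) and r₁ = 313 = a·0 + b·1 (s = 0, t = 1); each new remainder r_{k+1} = r_{k-1} − q_k·r_k inherits s_{k+1} = s_{k-1} − q_k·s_k, t_{k+1} = t_{k-1} − q_k·t_k, so r_k = a·s_k + b·t_k at every step:
  q = 2: r = 254, s = 1 − 2·0 = 1, t = 0 − 2·1 = -2  (check: 880·1 + 313·(-2) = 254)
  q = 1: r = 59, s = 0 − 1·1 = -1, t = 1 − 1·(-2) = 3  (check: 880·(-1) + 313·3 = 59)
  q = 4: r = 18, s = 1 − 4·(-1) = 5, t = -2 − 4·3 = -14  (check: 880·5 + 313·(-14) = 18)
  q = 3: r = 5, s = -1 − 3·5 = -16, t = 3 − 3·(-14) = 45  (check: 880·(-16) + 313·45 = 5)
  q = 3: r = 3, s = 5 − 3·(-16) = 53, t = -14 − 3·45 = -149  (check: 880·53 + 313·(-149) = 3)
  q = 1: r = 2, s = -16 − 1·53 = -69, t = 45 − 1·(-149) = 194  (check: 880·(-69) + 313·194 = 2)
  q = 1: r = 1, s = 53 − 1·(-69) = 122, t = -149 − 1·194 = -343  (check: 880·122 + 313·(-343) = 1)
The row with r = 1 (the gcd) gives the Bezout coefficients s = 122, t = -343.
Result: 880 · (122) + 313 · (-343) = 1.

gcd(880, 313) = 1; s = 122, t = -343 (check: 880·122 + 313·(-343) = 1).


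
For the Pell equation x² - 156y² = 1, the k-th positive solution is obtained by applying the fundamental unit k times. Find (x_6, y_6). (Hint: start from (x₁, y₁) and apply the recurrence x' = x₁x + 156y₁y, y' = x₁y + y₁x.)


Step 1: Find the fundamental solution (x₁, y₁) of x² - 156y² = 1.
  Expand √156 as a continued fraction. a₀ = ⌊√156⌋ = 12; iterate m_{k+1} = d_k·a_k − m_k, d_{k+1} = (156 − m_{k+1}²)/d_k, a_{k+1} = ⌊(a₀ + m_{k+1})/d_{k+1}⌋ (starting m₀ = 0, d₀ = 1), with convergents p_k = a_k·p_{k-1} + p_{k-2}, q_k = a_k·q_{k-1} + q_{k-2} (p₋₁ = 1, q₋₁ = 0):
  k = 0: a₀ = 12; p₀/q₀ = 12/1; p₀² − 156·q₀² = 144 − 156 = -12.
  k = 1: m = 12, d = 12, a = ⌊(12 + 12)/12⌋ = 2; p/q = (2·12 + 1)/(2·1 + 0) = 25/2; p² − 156·q² = 625 − 624 = 1.
  The first convergent with p² − 156·q² = 1 gives the fundamental solution (x₁, y₁) = (25, 2).
Step 2: Apply the recurrence (x_{n+1}, y_{n+1}) = (x₁x_n + 156y₁y_n, x₁y_n + y₁x_n) repeatedly.
  From (x_1, y_1) = (25, 2): x_2 = 25·25 + 156·2·2 = 1249; y_2 = 25·2 + 2·25 = 100.
  From (x_2, y_2) = (1249, 100): x_3 = 25·1249 + 156·2·100 = 62425; y_3 = 25·100 + 2·1249 = 4998.
  From (x_3, y_3) = (62425, 4998): x_4 = 25·62425 + 156·2·4998 = 3120001; y_4 = 25·4998 + 2·62425 = 249800.
  From (x_4, y_4) = (3120001, 249800): x_5 = 25·3120001 + 156·2·249800 = 155937625; y_5 = 25·249800 + 2·3120001 = 12485002.
  From (x_5, y_5) = (155937625, 12485002): x_6 = 25·155937625 + 156·2·12485002 = 7793761249; y_6 = 25·12485002 + 2·155937625 = 624000300.
Step 3: Verify x_6² - 156·y_6² = 60742714406414040001 - 60742714406414040000 = 1 (should be 1). ✓

(x_1, y_1) = (25, 2); (x_6, y_6) = (7793761249, 624000300).


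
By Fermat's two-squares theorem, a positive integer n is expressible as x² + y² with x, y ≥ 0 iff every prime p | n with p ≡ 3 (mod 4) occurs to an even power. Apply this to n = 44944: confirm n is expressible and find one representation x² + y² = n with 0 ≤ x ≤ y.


Step 1: Factor n = 44944 = 2^4 · 53^2.
Step 2: Check the mod-4 condition on each prime factor: 2 = 2 (special); 53 ≡ 1 (mod 4), exponent 2.
All primes ≡ 3 (mod 4) appear to even exponent (or don't appear), so by the two-squares theorem n IS expressible as a sum of two squares.
Step 3: Build a representation. Group n = k² · m with k = 4 and m = 53 · 53 = 2809 (a product of primes ≡ 1 (mod 4)); a representation of m scales to one of n via (k·x)² + (k·y)² = k²(x² + y²). Each prime p ≡ 1 (mod 4) is itself a sum of two squares; find a² by testing p − a² for a perfect square:
  53: 53 − 1² = 52, 53 − 2² = 49 = 7² ⇒ 53 = 2² + 7².
  Combine using the Brahmagupta–Fibonacci identity (a² + b²)(c² + d²) = (ac − bd)² + (ad + bc)² = (ac + bd)² + (ad − bc)²:
  53 · 53 = 2809: from (2² + 7²)(2² + 7²), take (2·2 − 7·7, 2·7 + 7·2) = (4 − 49, 14 + 14) = (-45, 28); dropping signs (only squares matter) gives (45, 28); check 45² + 28² = 2025 + 784 = 2809 ✓.
  Scale by k = 4: (4·45, 4·28) = (180, 112).
Step 4: Order so x ≤ y and verify: 112² + 180² = 12544 + 32400 = 44944 = n. ✓

n = 44944 = 112² + 180² (one valid representation with x ≤ y).


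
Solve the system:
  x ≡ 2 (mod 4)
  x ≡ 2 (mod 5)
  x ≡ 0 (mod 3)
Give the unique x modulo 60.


Moduli 4, 5, 3 are pairwise coprime; by CRT there is a unique solution modulo M = 4 · 5 · 3 = 60.
Solve pairwise, accumulating the modulus:
  Start with x ≡ 2 (mod 4).
  Combine with x ≡ 2 (mod 5): since gcd(4, 5) = 1, we get a unique residue mod 20.
    Write x = 2 + 4·t and substitute into x ≡ 2 (mod 5): 4·t ≡ 2 − 2 = 0 (mod 5).
    The inverse of 4 mod 5 is 4 (since 4·4 = 16 = 3·5 + 1), so t ≡ 4·0 = 0 ≡ 0 (mod 5).
    Then x = 2 + 4·0 = 2, valid modulo lcm(4, 5) = 20: x ≡ 2 (mod 20).
  Combine with x ≡ 0 (mod 3): since gcd(20, 3) = 1, we get a unique residue mod 60.
    Write x = 2 + 20·t and substitute into x ≡ 0 (mod 3): 20·t ≡ 0 − 2 = -2 (mod 3).
    Reduce coefficients mod 3: 2·t ≡ 1 (mod 3).
    The inverse of 2 mod 3 is 2 (since 2·2 = 4 = 1·3 + 1), so t ≡ 2·1 = 2 ≡ 2 (mod 3).
    Then x = 2 + 20·2 = 42, valid modulo lcm(20, 3) = 60: x ≡ 42 (mod 60).
Verify: 42 mod 4 = 2 ✓, 42 mod 5 = 2 ✓, 42 mod 3 = 0 ✓.

x ≡ 42 (mod 60).


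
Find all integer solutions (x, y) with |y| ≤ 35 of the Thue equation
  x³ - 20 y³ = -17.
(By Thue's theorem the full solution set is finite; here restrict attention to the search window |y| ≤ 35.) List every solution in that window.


The equation is x³ - 20y³ = -17. For fixed y, x³ = 20·y³ − 17, so a solution requires the RHS to be a perfect cube.
Strategy: iterate y from -35 to 35, compute RHS = 20·y³ − 17, and check whether it is a (positive or negative) perfect cube.
Check small values of y:
  y = 0: RHS = -17 is not a perfect cube.
  y = 1: RHS = 3 is not a perfect cube.
  y = -1: RHS = -37 is not a perfect cube.
  y = 2: RHS = 143 is not a perfect cube.
  y = -2: RHS = -177 is not a perfect cube.
  y = 3: RHS = 523 is not a perfect cube.
  y = -3: RHS = -557 is not a perfect cube.
Continuing the search up to |y| = 35 finds no solutions either.
No (x, y) in the scanned range satisfies the equation.

No integer solutions with |y| ≤ 35.


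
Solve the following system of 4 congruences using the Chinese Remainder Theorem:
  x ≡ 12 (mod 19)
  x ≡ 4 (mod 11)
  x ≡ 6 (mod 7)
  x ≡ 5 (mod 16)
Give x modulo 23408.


Product of moduli M = 19 · 11 · 7 · 16 = 23408.
Merge one congruence at a time:
  Start: x ≡ 12 (mod 19).
  Combine with x ≡ 4 (mod 11); new modulus lcm = 209.
    Write x = 12 + 19·t and substitute into x ≡ 4 (mod 11): 19·t ≡ 4 − 12 = -8 (mod 11).
    Reduce coefficients mod 11: 8·t ≡ 3 (mod 11).
    The inverse of 8 mod 11 is 7 (since 8·7 = 56 = 5·11 + 1), so t ≡ 7·3 = 21 ≡ 10 (mod 11).
    Then x = 12 + 19·10 = 202, valid modulo lcm(19, 11) = 209: x ≡ 202 (mod 209).
  Combine with x ≡ 6 (mod 7); new modulus lcm = 1463.
    Write x = 202 + 209·t and substitute into x ≡ 6 (mod 7): 209·t ≡ 6 − 202 = -196 (mod 7).
    Reduce coefficients mod 7: 6·t ≡ 0 (mod 7).
    The inverse of 6 mod 7 is 6 (since 6·6 = 36 = 5·7 + 1), so t ≡ 6·0 = 0 ≡ 0 (mod 7).
    Then x = 202 + 209·0 = 202, valid modulo lcm(209, 7) = 1463: x ≡ 202 (mod 1463).
  Combine with x ≡ 5 (mod 16); new modulus lcm = 23408.
    Write x = 202 + 1463·t and substitute into x ≡ 5 (mod 16): 1463·t ≡ 5 − 202 = -197 (mod 16).
    Reduce coefficients mod 16: 7·t ≡ 11 (mod 16).
    The inverse of 7 mod 16 is 7 (since 7·7 = 49 = 3·16 + 1), so t ≡ 7·11 = 77 ≡ 13 (mod 16).
    Then x = 202 + 1463·13 = 19221, valid modulo lcm(1463, 16) = 23408: x ≡ 19221 (mod 23408).
Verify against each original: 19221 mod 19 = 12, 19221 mod 11 = 4, 19221 mod 7 = 6, 19221 mod 16 = 5.

x ≡ 19221 (mod 23408).


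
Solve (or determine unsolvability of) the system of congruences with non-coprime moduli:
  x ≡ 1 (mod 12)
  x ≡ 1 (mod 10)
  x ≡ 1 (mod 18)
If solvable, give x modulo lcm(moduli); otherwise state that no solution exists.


Moduli 12, 10, 18 are not pairwise coprime, so CRT works modulo lcm(m_i) when all pairwise compatibility conditions hold.
Pairwise compatibility: gcd(m_i, m_j) must divide a_i - a_j for every pair.
Merge one congruence at a time:
  Start: x ≡ 1 (mod 12).
  Combine with x ≡ 1 (mod 10): gcd(12, 10) = 2; 1 - 1 = 0, which IS divisible by 2, so compatible.
    Write x = 1 + 12·t and substitute into x ≡ 1 (mod 10): 12·t ≡ 1 − 1 = 0 (mod 10).
    Divide the congruence (and modulus) by g = 2: 6·t ≡ 0 (mod 5).
    Reduce coefficients mod 5: 1·t ≡ 0 (mod 5).
    So t ≡ 0 (mod 5).
    Then x = 1 + 12·0 = 1, valid modulo lcm(12, 10) = 60: x ≡ 1 (mod 60).
  Combine with x ≡ 1 (mod 18): gcd(60, 18) = 6; 1 - 1 = 0, which IS divisible by 6, so compatible.
    Write x = 1 + 60·t and substitute into x ≡ 1 (mod 18): 60·t ≡ 1 − 1 = 0 (mod 18).
    Divide the congruence (and modulus) by g = 6: 10·t ≡ 0 (mod 3).
    Reduce coefficients mod 3: 1·t ≡ 0 (mod 3).
    So t ≡ 0 (mod 3).
    Then x = 1 + 60·0 = 1, valid modulo lcm(60, 18) = 180: x ≡ 1 (mod 180).
Verify: 1 mod 12 = 1, 1 mod 10 = 1, 1 mod 18 = 1.

x ≡ 1 (mod 180).
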